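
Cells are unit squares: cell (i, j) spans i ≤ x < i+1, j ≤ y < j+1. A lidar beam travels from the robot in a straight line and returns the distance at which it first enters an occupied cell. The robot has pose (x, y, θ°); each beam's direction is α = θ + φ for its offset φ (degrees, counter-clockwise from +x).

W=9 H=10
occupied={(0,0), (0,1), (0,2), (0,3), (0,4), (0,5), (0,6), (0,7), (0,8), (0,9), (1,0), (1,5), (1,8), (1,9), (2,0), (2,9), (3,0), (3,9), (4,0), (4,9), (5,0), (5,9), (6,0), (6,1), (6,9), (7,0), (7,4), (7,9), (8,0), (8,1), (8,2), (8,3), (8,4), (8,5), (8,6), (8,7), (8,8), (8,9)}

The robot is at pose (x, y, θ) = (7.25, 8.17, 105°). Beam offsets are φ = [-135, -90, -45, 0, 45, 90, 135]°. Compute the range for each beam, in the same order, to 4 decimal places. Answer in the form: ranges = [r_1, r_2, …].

ranges = [0.8660, 0.7765, 0.9584, 0.8593, 1.6600, 6.4705, 8.2792]

beam 1: φ=-135°, α=330°
  cosα=0.8660 sinα=-0.5000 | (7,8) | tMaxX 0.8660 tMaxY 0.3400 | tΔX 1.1547 tΔY 2.0000
    t=0.3400 [y] (7,7)
    t=0.8660 [x] (8,7) — stop
  → r_1 = 0.8660
beam 2: φ=-90°, α=15°
  cosα=0.9659 sinα=0.2588 | (7,8) | tMaxX 0.7765 tMaxY 3.2069 | tΔX 1.0353 tΔY 3.8637
    t=0.7765 [x] (8,8) — stop
  → r_2 = 0.7765
beam 3: φ=-45°, α=60°
  cosα=0.5000 sinα=0.8660 | (7,8) | tMaxX 1.5000 tMaxY 0.9584 | tΔX 2.0000 tΔY 1.1547
    t=0.9584 [y] (7,9) — stop
  → r_3 = 0.9584
beam 4: φ=0°, α=105°
  cosα=-0.2588 sinα=0.9659 | (7,8) | tMaxX 0.9659 tMaxY 0.8593 | tΔX 3.8637 tΔY 1.0353
    t=0.8593 [y] (7,9) — stop
  → r_4 = 0.8593
beam 5: φ=45°, α=150°
  cosα=-0.8660 sinα=0.5000 | (7,8) | tMaxX 0.2887 tMaxY 1.6600 | tΔX 1.1547 tΔY 2.0000
    t=0.2887 [x] (6,8)
    t=1.4434 [x] (5,8)
    t=1.6600 [y] (5,9) — stop
  → r_5 = 1.6600
beam 6: φ=90°, α=195°
  cosα=-0.9659 sinα=-0.2588 | (7,8) | tMaxX 0.2588 tMaxY 0.6568 | tΔX 1.0353 tΔY 3.8637
    t=0.2588 [x] (6,8)
    t=0.6568 [y] (6,7)
    t=1.2941 [x] (5,7)
    t=2.3294 [x] (4,7)
    t=3.3646 [x] (3,7)
    t=4.3999 [x] (2,7)
    t=4.5205 [y] (2,6)
    t=5.4352 [x] (1,6)
    t=6.4705 [x] (0,6) — stop
  → r_6 = 6.4705
beam 7: φ=135°, α=240°
  cosα=-0.5000 sinα=-0.8660 | (7,8) | tMaxX 0.5000 tMaxY 0.1963 | tΔX 2.0000 tΔY 1.1547
    t=0.1963 [y] (7,7)
    t=0.5000 [x] (6,7)
    t=1.3510 [y] (6,6)
    t=2.5000 [x] (5,6)
    t=2.5057 [y] (5,5)
    t=3.6604 [y] (5,4)
    t=4.5000 [x] (4,4)
    t=4.8151 [y] (4,3)
    t=5.9698 [y] (4,2)
    t=6.5000 [x] (3,2)
    t=7.1245 [y] (3,1)
    t=8.2792 [y] (3,0) — stop
  → r_7 = 8.2792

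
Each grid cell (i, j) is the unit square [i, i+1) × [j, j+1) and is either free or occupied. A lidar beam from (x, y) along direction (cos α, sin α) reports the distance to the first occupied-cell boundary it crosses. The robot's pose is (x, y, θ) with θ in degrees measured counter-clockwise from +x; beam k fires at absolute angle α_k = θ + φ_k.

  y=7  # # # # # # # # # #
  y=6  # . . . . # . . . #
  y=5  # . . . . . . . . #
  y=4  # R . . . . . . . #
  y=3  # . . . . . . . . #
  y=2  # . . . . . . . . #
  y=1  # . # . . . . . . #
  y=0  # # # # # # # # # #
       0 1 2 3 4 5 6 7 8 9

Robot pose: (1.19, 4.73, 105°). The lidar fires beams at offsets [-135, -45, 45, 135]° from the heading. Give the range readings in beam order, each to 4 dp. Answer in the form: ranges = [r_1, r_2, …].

ranges = [7.4600, 2.6212, 0.2194, 0.3800]

beam 1: φ=-135°, α=330°
  dir = (cos 330°, sin 330°) = (0.8660, -0.5000); from cell (1,4)
  next x-line at t=0.9353, next y-line at t=1.4600; Δt_x=1.1547, Δt_y=2.0000
    x: enter (2,4) at t=0.9353
    y: enter (2,3) at t=1.4600
    x: enter (3,3) at t=2.0900
    x: enter (4,3) at t=3.2447
    y: enter (4,2) at t=3.4600
    x: enter (5,2) at t=4.3994
    y: enter (5,1) at t=5.4600
    x: enter (6,1) at t=5.5541
    x: enter (7,1) at t=6.7088
    y: enter (7,0) at t=7.4600 ← occupied
  → r_1 = 7.4600
beam 2: φ=-45°, α=60°
  dir = (cos 60°, sin 60°) = (0.5000, 0.8660); from cell (1,4)
  next x-line at t=1.6200, next y-line at t=0.3118; Δt_x=2.0000, Δt_y=1.1547
    y: enter (1,5) at t=0.3118
    y: enter (1,6) at t=1.4665
    x: enter (2,6) at t=1.6200
    y: enter (2,7) at t=2.6212 ← occupied
  → r_2 = 2.6212
beam 3: φ=45°, α=150°
  dir = (cos 150°, sin 150°) = (-0.8660, 0.5000); from cell (1,4)
  next x-line at t=0.2194, next y-line at t=0.5400; Δt_x=1.1547, Δt_y=2.0000
    x: enter (0,4) at t=0.2194 ← occupied
  → r_3 = 0.2194
beam 4: φ=135°, α=240°
  dir = (cos 240°, sin 240°) = (-0.5000, -0.8660); from cell (1,4)
  next x-line at t=0.3800, next y-line at t=0.8429; Δt_x=2.0000, Δt_y=1.1547
    x: enter (0,4) at t=0.3800 ← occupied
  → r_4 = 0.3800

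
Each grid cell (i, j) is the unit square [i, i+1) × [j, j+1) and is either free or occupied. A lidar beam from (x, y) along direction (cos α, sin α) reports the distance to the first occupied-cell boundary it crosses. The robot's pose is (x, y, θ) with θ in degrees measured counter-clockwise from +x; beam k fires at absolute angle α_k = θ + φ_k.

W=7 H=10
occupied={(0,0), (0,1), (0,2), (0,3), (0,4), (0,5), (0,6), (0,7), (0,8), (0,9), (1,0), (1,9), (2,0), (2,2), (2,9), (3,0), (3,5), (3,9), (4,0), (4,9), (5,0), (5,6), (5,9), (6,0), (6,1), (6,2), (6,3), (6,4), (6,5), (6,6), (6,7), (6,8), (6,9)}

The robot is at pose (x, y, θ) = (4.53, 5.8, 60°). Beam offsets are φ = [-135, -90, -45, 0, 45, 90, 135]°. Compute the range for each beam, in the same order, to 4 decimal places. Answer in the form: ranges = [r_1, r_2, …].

beam 1: φ=-135°, α=285°
  direction (0.2588, -0.9659); cell (4,5); t to first gridline: x 1.8159, y 0.8282 (then +3.8637 / +1.0353)
    (4,4) via y @ 0.8282
    (5,4) via x @ 1.8159
    (5,3) via y @ 1.8635
    (5,2) via y @ 2.8988
    (5,1) via y @ 3.9340
    (5,0) via y @ 4.9693  # hit
  → r_1 = 4.9693
beam 2: φ=-90°, α=330°
  direction (0.8660, -0.5000); cell (4,5); t to first gridline: x 0.5427, y 1.6000 (then +1.1547 / +2.0000)
    (5,5) via x @ 0.5427
    (5,4) via y @ 1.6000
    (6,4) via x @ 1.6974  # hit
  → r_2 = 1.6974
beam 3: φ=-45°, α=15°
  direction (0.9659, 0.2588); cell (4,5); t to first gridline: x 0.4866, y 0.7727 (then +1.0353 / +3.8637)
    (5,5) via x @ 0.4866
    (5,6) via y @ 0.7727  # hit
  → r_3 = 0.7727
beam 4: φ=0°, α=60°
  direction (0.5000, 0.8660); cell (4,5); t to first gridline: x 0.9400, y 0.2309 (then +2.0000 / +1.1547)
    (4,6) via y @ 0.2309
    (5,6) via x @ 0.9400  # hit
  → r_4 = 0.9400
beam 5: φ=45°, α=105°
  direction (-0.2588, 0.9659); cell (4,5); t to first gridline: x 2.0478, y 0.2071 (then +3.8637 / +1.0353)
    (4,6) via y @ 0.2071
    (4,7) via y @ 1.2423
    (3,7) via x @ 2.0478
    (3,8) via y @ 2.2776
    (3,9) via y @ 3.3129  # hit
  → r_5 = 3.3129
beam 6: φ=90°, α=150°
  direction (-0.8660, 0.5000); cell (4,5); t to first gridline: x 0.6120, y 0.4000 (then +1.1547 / +2.0000)
    (4,6) via y @ 0.4000
    (3,6) via x @ 0.6120
    (2,6) via x @ 1.7667
    (2,7) via y @ 2.4000
    (1,7) via x @ 2.9214
    (0,7) via x @ 4.0761  # hit
  → r_6 = 4.0761
beam 7: φ=135°, α=195°
  direction (-0.9659, -0.2588); cell (4,5); t to first gridline: x 0.5487, y 3.0910 (then +1.0353 / +3.8637)
    (3,5) via x @ 0.5487  # hit
  → r_7 = 0.5487

ranges = [4.9693, 1.6974, 0.7727, 0.9400, 3.3129, 4.0761, 0.5487]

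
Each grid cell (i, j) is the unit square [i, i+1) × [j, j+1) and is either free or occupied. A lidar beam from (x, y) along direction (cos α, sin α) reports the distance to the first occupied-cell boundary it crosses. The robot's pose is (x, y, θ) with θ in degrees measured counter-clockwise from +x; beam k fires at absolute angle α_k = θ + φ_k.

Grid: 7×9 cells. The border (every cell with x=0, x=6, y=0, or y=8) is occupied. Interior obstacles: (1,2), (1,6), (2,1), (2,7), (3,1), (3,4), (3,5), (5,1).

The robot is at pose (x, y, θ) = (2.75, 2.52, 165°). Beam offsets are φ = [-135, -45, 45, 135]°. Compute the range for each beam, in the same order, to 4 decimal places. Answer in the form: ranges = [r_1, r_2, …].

beam 1: φ=-135°, α=30°
  cosα=0.8660 sinα=0.5000 | (2,2) | tMaxX 0.2887 tMaxY 0.9600 | tΔX 1.1547 tΔY 2.0000
    t=0.2887 [x] (3,2)
    t=0.9600 [y] (3,3)
    t=1.4434 [x] (4,3)
    t=2.5981 [x] (5,3)
    t=2.9600 [y] (5,4)
    t=3.7528 [x] (6,4) — stop
  → r_1 = 3.7528
beam 2: φ=-45°, α=120°
  cosα=-0.5000 sinα=0.8660 | (2,2) | tMaxX 1.5000 tMaxY 0.5543 | tΔX 2.0000 tΔY 1.1547
    t=0.5543 [y] (2,3)
    t=1.5000 [x] (1,3)
    t=1.7090 [y] (1,4)
    t=2.8637 [y] (1,5)
    t=3.5000 [x] (0,5) — stop
  → r_2 = 3.5000
beam 3: φ=45°, α=210°
  cosα=-0.8660 sinα=-0.5000 | (2,2) | tMaxX 0.8660 tMaxY 1.0400 | tΔX 1.1547 tΔY 2.0000
    t=0.8660 [x] (1,2) — stop
  → r_3 = 0.8660
beam 4: φ=135°, α=300°
  cosα=0.5000 sinα=-0.8660 | (2,2) | tMaxX 0.5000 tMaxY 0.6004 | tΔX 2.0000 tΔY 1.1547
    t=0.5000 [x] (3,2)
    t=0.6004 [y] (3,1) — stop
  → r_4 = 0.6004

ranges = [3.7528, 3.5000, 0.8660, 0.6004]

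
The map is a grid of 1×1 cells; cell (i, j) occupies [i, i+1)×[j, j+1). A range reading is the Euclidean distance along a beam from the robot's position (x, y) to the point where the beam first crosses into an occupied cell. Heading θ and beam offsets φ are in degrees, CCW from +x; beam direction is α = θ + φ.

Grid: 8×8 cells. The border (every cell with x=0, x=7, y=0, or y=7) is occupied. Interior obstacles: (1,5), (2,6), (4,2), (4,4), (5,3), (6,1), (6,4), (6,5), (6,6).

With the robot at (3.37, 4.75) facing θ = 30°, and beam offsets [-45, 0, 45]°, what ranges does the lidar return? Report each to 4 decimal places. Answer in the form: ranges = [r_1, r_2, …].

beam 1: φ=-45°, α=345°
  d=(0.9659,-0.2588)  start (3,4)  tX=0.6522 tY=2.8978  stride 1/|dx|=1.0353 1/|dy|=3.8637
    cross x-line → (4,4), t=0.6522 (wall)
  → r_1 = 0.6522
beam 2: φ=0°, α=30°
  d=(0.8660,0.5000)  start (3,4)  tX=0.7275 tY=0.5000  stride 1/|dx|=1.1547 1/|dy|=2.0000
    cross y-line → (3,5), t=0.5000
    cross x-line → (4,5), t=0.7275
    cross x-line → (5,5), t=1.8822
    cross y-line → (5,6), t=2.5000
    cross x-line → (6,6), t=3.0369 (wall)
  → r_2 = 3.0369
beam 3: φ=45°, α=75°
  d=(0.2588,0.9659)  start (3,4)  tX=2.4341 tY=0.2588  stride 1/|dx|=3.8637 1/|dy|=1.0353
    cross y-line → (3,5), t=0.2588
    cross y-line → (3,6), t=1.2941
    cross y-line → (3,7), t=2.3294 (wall)
  → r_3 = 2.3294

ranges = [0.6522, 3.0369, 2.3294]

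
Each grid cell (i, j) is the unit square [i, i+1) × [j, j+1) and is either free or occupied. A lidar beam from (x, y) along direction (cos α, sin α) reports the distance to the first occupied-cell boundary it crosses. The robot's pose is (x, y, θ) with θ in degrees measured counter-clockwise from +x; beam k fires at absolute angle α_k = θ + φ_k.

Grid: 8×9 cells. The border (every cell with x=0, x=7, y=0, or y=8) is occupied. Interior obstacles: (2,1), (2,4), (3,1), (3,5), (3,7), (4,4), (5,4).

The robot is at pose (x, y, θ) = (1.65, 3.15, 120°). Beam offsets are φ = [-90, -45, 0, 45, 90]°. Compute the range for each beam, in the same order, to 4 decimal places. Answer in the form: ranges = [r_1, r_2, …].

beam 1: φ=-90°, α=30°
  cosα=0.8660 sinα=0.5000 | (1,3) | tMaxX 0.4041 tMaxY 1.7000 | tΔX 1.1547 tΔY 2.0000
    t=0.4041 [x] (2,3)
    t=1.5588 [x] (3,3)
    t=1.7000 [y] (3,4)
    t=2.7135 [x] (4,4) — stop
  → r_1 = 2.7135
beam 2: φ=-45°, α=75°
  cosα=0.2588 sinα=0.9659 | (1,3) | tMaxX 1.3523 tMaxY 0.8800 | tΔX 3.8637 tΔY 1.0353
    t=0.8800 [y] (1,4)
    t=1.3523 [x] (2,4) — stop
  → r_2 = 1.3523
beam 3: φ=0°, α=120°
  cosα=-0.5000 sinα=0.8660 | (1,3) | tMaxX 1.3000 tMaxY 0.9815 | tΔX 2.0000 tΔY 1.1547
    t=0.9815 [y] (1,4)
    t=1.3000 [x] (0,4) — stop
  → r_3 = 1.3000
beam 4: φ=45°, α=165°
  cosα=-0.9659 sinα=0.2588 | (1,3) | tMaxX 0.6729 tMaxY 3.2841 | tΔX 1.0353 tΔY 3.8637
    t=0.6729 [x] (0,3) — stop
  → r_4 = 0.6729
beam 5: φ=90°, α=210°
  cosα=-0.8660 sinα=-0.5000 | (1,3) | tMaxX 0.7506 tMaxY 0.3000 | tΔX 1.1547 tΔY 2.0000
    t=0.3000 [y] (1,2)
    t=0.7506 [x] (0,2) — stop
  → r_5 = 0.7506

ranges = [2.7135, 1.3523, 1.3000, 0.6729, 0.7506]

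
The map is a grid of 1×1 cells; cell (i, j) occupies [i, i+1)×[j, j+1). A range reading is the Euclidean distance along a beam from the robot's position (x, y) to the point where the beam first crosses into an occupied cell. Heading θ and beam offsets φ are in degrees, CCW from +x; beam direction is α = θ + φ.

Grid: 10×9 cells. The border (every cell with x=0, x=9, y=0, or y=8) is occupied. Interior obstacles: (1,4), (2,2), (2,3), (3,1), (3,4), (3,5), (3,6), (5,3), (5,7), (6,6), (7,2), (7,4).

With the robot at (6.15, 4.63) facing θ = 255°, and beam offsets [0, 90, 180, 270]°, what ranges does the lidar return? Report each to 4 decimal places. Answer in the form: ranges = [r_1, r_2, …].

ranges = [0.6522, 0.8800, 1.4183, 2.2258]

beam 1: φ=0°, α=255°
  d=(-0.2588,-0.9659)  start (6,4)  tX=0.5796 tY=0.6522  stride 1/|dx|=3.8637 1/|dy|=1.0353
    cross x-line → (5,4), t=0.5796
    cross y-line → (5,3), t=0.6522 (wall)
  → r_1 = 0.6522
beam 2: φ=90°, α=345°
  d=(0.9659,-0.2588)  start (6,4)  tX=0.8800 tY=2.4341  stride 1/|dx|=1.0353 1/|dy|=3.8637
    cross x-line → (7,4), t=0.8800 (wall)
  → r_2 = 0.8800
beam 3: φ=180°, α=75°
  d=(0.2588,0.9659)  start (6,4)  tX=3.2841 tY=0.3831  stride 1/|dx|=3.8637 1/|dy|=1.0353
    cross y-line → (6,5), t=0.3831
    cross y-line → (6,6), t=1.4183 (wall)
  → r_3 = 1.4183
beam 4: φ=270°, α=165°
  d=(-0.9659,0.2588)  start (6,4)  tX=0.1553 tY=1.4296  stride 1/|dx|=1.0353 1/|dy|=3.8637
    cross x-line → (5,4), t=0.1553
    cross x-line → (4,4), t=1.1906
    cross y-line → (4,5), t=1.4296
    cross x-line → (3,5), t=2.2258 (wall)
  → r_4 = 2.2258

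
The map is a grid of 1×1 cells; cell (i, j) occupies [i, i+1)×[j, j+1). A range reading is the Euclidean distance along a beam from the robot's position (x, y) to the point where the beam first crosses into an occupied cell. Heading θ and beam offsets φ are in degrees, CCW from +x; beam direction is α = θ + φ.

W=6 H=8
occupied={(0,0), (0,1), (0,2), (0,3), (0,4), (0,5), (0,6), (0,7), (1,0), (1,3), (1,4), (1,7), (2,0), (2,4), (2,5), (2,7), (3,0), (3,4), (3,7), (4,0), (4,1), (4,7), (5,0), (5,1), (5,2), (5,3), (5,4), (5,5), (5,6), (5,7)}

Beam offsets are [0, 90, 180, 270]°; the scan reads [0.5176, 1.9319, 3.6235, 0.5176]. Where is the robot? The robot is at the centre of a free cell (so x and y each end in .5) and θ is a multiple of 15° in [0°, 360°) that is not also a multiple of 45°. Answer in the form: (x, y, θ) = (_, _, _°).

(x, y, θ) = (4.5, 2.5, 15°)

Enumerate (i+0.5, j+0.5, θ) over the 18 free cells and 16 admissible headings. For each, cast all 4 beams and compare to the given ranges.
  (4.5, 4.5, 15°): beam 2 = 2.5882 ≠ 1.9319 ✗
  (3.5, 3.5, 105°): beam 2 = 1.5529 ≠ 1.9319 ✗
  (3.5, 5.5, 195°): beam 2 = 0.5176 ≠ 1.9319 ✗
  …
  (4.5, 2.5, 15°): r_1=0.5176, r_2=1.9319, r_3=3.6235, r_4=0.5176 — all match ✓
No second candidate reproduces the full scan.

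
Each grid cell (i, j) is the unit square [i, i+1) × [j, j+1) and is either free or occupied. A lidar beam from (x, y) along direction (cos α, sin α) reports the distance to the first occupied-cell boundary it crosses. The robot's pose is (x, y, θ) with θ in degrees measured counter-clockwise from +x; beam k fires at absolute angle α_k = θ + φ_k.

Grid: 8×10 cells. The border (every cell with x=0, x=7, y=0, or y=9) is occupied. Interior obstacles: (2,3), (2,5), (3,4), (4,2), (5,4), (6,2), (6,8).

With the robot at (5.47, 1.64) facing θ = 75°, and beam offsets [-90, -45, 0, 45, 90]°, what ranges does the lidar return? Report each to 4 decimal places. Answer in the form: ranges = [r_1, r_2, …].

beam 1: φ=-90°, α=345°
  cosα=0.9659 sinα=-0.2588 | (5,1) | tMaxX 0.5487 tMaxY 2.4728 | tΔX 1.0353 tΔY 3.8637
    t=0.5487 [x] (6,1)
    t=1.5840 [x] (7,1) — stop
  → r_1 = 1.5840
beam 2: φ=-45°, α=30°
  cosα=0.8660 sinα=0.5000 | (5,1) | tMaxX 0.6120 tMaxY 0.7200 | tΔX 1.1547 tΔY 2.0000
    t=0.6120 [x] (6,1)
    t=0.7200 [y] (6,2) — stop
  → r_2 = 0.7200
beam 3: φ=0°, α=75°
  cosα=0.2588 sinα=0.9659 | (5,1) | tMaxX 2.0478 tMaxY 0.3727 | tΔX 3.8637 tΔY 1.0353
    t=0.3727 [y] (5,2)
    t=1.4080 [y] (5,3)
    t=2.0478 [x] (6,3)
    t=2.4433 [y] (6,4)
    t=3.4785 [y] (6,5)
    t=4.5138 [y] (6,6)
    t=5.5491 [y] (6,7)
    t=5.9115 [x] (7,7) — stop
  → r_3 = 5.9115
beam 4: φ=45°, α=120°
  cosα=-0.5000 sinα=0.8660 | (5,1) | tMaxX 0.9400 tMaxY 0.4157 | tΔX 2.0000 tΔY 1.1547
    t=0.4157 [y] (5,2)
    t=0.9400 [x] (4,2) — stop
  → r_4 = 0.9400
beam 5: φ=90°, α=165°
  cosα=-0.9659 sinα=0.2588 | (5,1) | tMaxX 0.4866 tMaxY 1.3909 | tΔX 1.0353 tΔY 3.8637
    t=0.4866 [x] (4,1)
    t=1.3909 [y] (4,2) — stop
  → r_5 = 1.3909

ranges = [1.5840, 0.7200, 5.9115, 0.9400, 1.3909]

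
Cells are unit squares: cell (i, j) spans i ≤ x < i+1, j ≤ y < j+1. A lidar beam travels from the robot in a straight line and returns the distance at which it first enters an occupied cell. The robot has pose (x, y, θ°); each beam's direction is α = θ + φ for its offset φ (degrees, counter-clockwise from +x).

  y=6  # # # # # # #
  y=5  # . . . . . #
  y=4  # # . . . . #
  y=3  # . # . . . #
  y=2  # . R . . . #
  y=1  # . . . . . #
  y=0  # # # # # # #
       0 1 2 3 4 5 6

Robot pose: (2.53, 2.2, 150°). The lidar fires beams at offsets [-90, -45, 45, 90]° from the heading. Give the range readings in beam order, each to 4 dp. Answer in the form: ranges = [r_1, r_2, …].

ranges = [0.9238, 0.8282, 1.5840, 1.3856]

beam 1: φ=-90°, α=60°
  cosα=0.5000 sinα=0.8660 | (2,2) | tMaxX 0.9400 tMaxY 0.9238 | tΔX 2.0000 tΔY 1.1547
    t=0.9238 [y] (2,3) — stop
  → r_1 = 0.9238
beam 2: φ=-45°, α=105°
  cosα=-0.2588 sinα=0.9659 | (2,2) | tMaxX 2.0478 tMaxY 0.8282 | tΔX 3.8637 tΔY 1.0353
    t=0.8282 [y] (2,3) — stop
  → r_2 = 0.8282
beam 3: φ=45°, α=195°
  cosα=-0.9659 sinα=-0.2588 | (2,2) | tMaxX 0.5487 tMaxY 0.7727 | tΔX 1.0353 tΔY 3.8637
    t=0.5487 [x] (1,2)
    t=0.7727 [y] (1,1)
    t=1.5840 [x] (0,1) — stop
  → r_3 = 1.5840
beam 4: φ=90°, α=240°
  cosα=-0.5000 sinα=-0.8660 | (2,2) | tMaxX 1.0600 tMaxY 0.2309 | tΔX 2.0000 tΔY 1.1547
    t=0.2309 [y] (2,1)
    t=1.0600 [x] (1,1)
    t=1.3856 [y] (1,0) — stop
  → r_4 = 1.3856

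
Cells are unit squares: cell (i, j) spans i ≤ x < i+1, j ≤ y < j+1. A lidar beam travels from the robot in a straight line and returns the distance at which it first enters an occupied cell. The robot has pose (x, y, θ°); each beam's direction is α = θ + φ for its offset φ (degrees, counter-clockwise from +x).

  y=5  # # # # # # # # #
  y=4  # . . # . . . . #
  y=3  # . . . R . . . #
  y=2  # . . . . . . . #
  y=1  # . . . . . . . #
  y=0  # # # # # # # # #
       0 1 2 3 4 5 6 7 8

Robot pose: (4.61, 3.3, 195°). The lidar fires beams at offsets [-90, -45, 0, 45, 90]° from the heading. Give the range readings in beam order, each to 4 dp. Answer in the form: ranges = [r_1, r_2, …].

ranges = [1.7600, 1.4000, 3.7373, 2.6558, 2.3811]

beam 1: φ=-90°, α=105°
  dir = (cos 105°, sin 105°) = (-0.2588, 0.9659); from cell (4,3)
  next x-line at t=2.3569, next y-line at t=0.7247; Δt_x=3.8637, Δt_y=1.0353
    y: enter (4,4) at t=0.7247
    y: enter (4,5) at t=1.7600 ← occupied
  → r_1 = 1.7600
beam 2: φ=-45°, α=150°
  dir = (cos 150°, sin 150°) = (-0.8660, 0.5000); from cell (4,3)
  next x-line at t=0.7044, next y-line at t=1.4000; Δt_x=1.1547, Δt_y=2.0000
    x: enter (3,3) at t=0.7044
    y: enter (3,4) at t=1.4000 ← occupied
  → r_2 = 1.4000
beam 3: φ=0°, α=195°
  dir = (cos 195°, sin 195°) = (-0.9659, -0.2588); from cell (4,3)
  next x-line at t=0.6315, next y-line at t=1.1591; Δt_x=1.0353, Δt_y=3.8637
    x: enter (3,3) at t=0.6315
    y: enter (3,2) at t=1.1591
    x: enter (2,2) at t=1.6668
    x: enter (1,2) at t=2.7021
    x: enter (0,2) at t=3.7373 ← occupied
  → r_3 = 3.7373
beam 4: φ=45°, α=240°
  dir = (cos 240°, sin 240°) = (-0.5000, -0.8660); from cell (4,3)
  next x-line at t=1.2200, next y-line at t=0.3464; Δt_x=2.0000, Δt_y=1.1547
    y: enter (4,2) at t=0.3464
    x: enter (3,2) at t=1.2200
    y: enter (3,1) at t=1.5011
    y: enter (3,0) at t=2.6558 ← occupied
  → r_4 = 2.6558
beam 5: φ=90°, α=285°
  dir = (cos 285°, sin 285°) = (0.2588, -0.9659); from cell (4,3)
  next x-line at t=1.5068, next y-line at t=0.3106; Δt_x=3.8637, Δt_y=1.0353
    y: enter (4,2) at t=0.3106
    y: enter (4,1) at t=1.3459
    x: enter (5,1) at t=1.5068
    y: enter (5,0) at t=2.3811 ← occupied
  → r_5 = 2.3811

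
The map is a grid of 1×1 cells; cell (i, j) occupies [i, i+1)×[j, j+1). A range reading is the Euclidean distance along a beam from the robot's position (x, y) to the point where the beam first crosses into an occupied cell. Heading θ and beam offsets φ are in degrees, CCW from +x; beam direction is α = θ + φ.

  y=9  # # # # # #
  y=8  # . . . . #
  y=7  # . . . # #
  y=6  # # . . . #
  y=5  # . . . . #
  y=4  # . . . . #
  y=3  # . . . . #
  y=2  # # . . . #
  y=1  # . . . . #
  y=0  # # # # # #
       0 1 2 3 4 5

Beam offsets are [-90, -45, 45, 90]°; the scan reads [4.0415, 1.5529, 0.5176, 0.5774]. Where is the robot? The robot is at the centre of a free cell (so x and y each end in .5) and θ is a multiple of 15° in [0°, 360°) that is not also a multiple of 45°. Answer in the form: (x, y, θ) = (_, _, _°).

Enumerate (i+0.5, j+0.5, θ) over the 29 free cells and 16 admissible headings. For each, cast all 4 beams and compare to the given ranges.
  (2.5, 7.5, 165°): beam 1 = 1.5529 ≠ 4.0415 ✗
  (2.5, 2.5, 240°): beam 1 = 0.5774 ≠ 4.0415 ✗
  (4.5, 4.5, 285°): beam 1 = 3.6235 ≠ 4.0415 ✗
  (3.5, 6.5, 60°): beam 1 = 1.7321 ≠ 4.0415 ✗
  (2.5, 3.5, 75°): beam 1 = 2.5882 ≠ 4.0415 ✗
  …
  (1.5, 4.5, 120°): r_1=4.0415, r_2=1.5529, r_3=0.5176, r_4=0.5774 — all match ✓
No second candidate reproduces the full scan.

(x, y, θ) = (1.5, 4.5, 120°)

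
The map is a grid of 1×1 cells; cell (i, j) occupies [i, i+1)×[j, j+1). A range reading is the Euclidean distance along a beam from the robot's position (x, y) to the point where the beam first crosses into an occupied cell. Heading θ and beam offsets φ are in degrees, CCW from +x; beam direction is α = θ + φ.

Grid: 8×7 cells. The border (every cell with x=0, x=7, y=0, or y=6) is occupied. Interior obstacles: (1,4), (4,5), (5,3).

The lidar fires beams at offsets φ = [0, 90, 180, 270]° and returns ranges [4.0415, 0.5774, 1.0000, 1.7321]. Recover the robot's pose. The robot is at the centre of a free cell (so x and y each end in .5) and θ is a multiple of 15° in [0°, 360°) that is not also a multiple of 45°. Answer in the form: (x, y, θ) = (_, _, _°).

The pose lattice has 27·16 = 432 candidates. Test each by forward raycasting.
  (1.5, 3.5, 300°): beam 1 = 2.8868 ≠ 4.0415 ✗
  (4.5, 1.5, 330°): beam 1 = 1.0000 ≠ 4.0415 ✗
  (3.5, 5.5, 15°): beam 1 = 0.5176 ≠ 4.0415 ✗
  …
  (4.5, 1.5, 150°): r_1=4.0415, r_2=0.5774, r_3=1.0000, r_4=1.7321 — all match ✓
Unique over the lattice → pose = (4.5, 1.5, 150°).

(x, y, θ) = (4.5, 1.5, 150°)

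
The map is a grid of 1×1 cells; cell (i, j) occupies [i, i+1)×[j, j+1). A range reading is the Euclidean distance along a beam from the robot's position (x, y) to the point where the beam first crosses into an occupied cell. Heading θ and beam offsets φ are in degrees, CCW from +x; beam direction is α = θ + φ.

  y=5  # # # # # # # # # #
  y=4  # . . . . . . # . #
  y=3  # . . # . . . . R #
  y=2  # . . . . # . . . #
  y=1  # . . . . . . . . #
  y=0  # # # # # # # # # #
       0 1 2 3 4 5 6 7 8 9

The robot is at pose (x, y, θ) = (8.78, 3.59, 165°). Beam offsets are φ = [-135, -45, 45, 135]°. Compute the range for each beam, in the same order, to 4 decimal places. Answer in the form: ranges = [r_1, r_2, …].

beam 1: φ=-135°, α=30°
  d=(0.8660,0.5000)  start (8,3)  tX=0.2540 tY=0.8200  stride 1/|dx|=1.1547 1/|dy|=2.0000
    cross x-line → (9,3), t=0.2540 (wall)
  → r_1 = 0.2540
beam 2: φ=-45°, α=120°
  d=(-0.5000,0.8660)  start (8,3)  tX=1.5600 tY=0.4734  stride 1/|dx|=2.0000 1/|dy|=1.1547
    cross y-line → (8,4), t=0.4734
    cross x-line → (7,4), t=1.5600 (wall)
  → r_2 = 1.5600
beam 3: φ=45°, α=210°
  d=(-0.8660,-0.5000)  start (8,3)  tX=0.9007 tY=1.1800  stride 1/|dx|=1.1547 1/|dy|=2.0000
    cross x-line → (7,3), t=0.9007
    cross y-line → (7,2), t=1.1800
    cross x-line → (6,2), t=2.0554
    cross y-line → (6,1), t=3.1800
    cross x-line → (5,1), t=3.2101
    cross x-line → (4,1), t=4.3648
    cross y-line → (4,0), t=5.1800 (wall)
  → r_3 = 5.1800
beam 4: φ=135°, α=300°
  d=(0.5000,-0.8660)  start (8,3)  tX=0.4400 tY=0.6813  stride 1/|dx|=2.0000 1/|dy|=1.1547
    cross x-line → (9,3), t=0.4400 (wall)
  → r_4 = 0.4400

ranges = [0.2540, 1.5600, 5.1800, 0.4400]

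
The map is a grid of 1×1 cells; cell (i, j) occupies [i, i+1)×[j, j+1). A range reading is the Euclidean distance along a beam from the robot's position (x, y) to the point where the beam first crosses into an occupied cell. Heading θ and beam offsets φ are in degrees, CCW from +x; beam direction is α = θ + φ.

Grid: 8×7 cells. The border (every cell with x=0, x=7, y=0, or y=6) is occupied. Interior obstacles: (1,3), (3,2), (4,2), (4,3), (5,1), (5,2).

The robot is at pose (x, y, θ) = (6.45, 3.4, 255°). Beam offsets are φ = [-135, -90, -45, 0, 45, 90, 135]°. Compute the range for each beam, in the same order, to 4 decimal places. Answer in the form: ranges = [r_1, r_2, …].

beam 1: φ=-135°, α=120°
  direction (-0.5000, 0.8660); cell (6,3); t to first gridline: x 0.9000, y 0.6928 (then +2.0000 / +1.1547)
    (6,4) via y @ 0.6928
    (5,4) via x @ 0.9000
    (5,5) via y @ 1.8475
    (4,5) via x @ 2.9000
    (4,6) via y @ 3.0022  # hit
  → r_1 = 3.0022
beam 2: φ=-90°, α=165°
  direction (-0.9659, 0.2588); cell (6,3); t to first gridline: x 0.4659, y 2.3182 (then +1.0353 / +3.8637)
    (5,3) via x @ 0.4659
    (4,3) via x @ 1.5012  # hit
  → r_2 = 1.5012
beam 3: φ=-45°, α=210°
  direction (-0.8660, -0.5000); cell (6,3); t to first gridline: x 0.5196, y 0.8000 (then +1.1547 / +2.0000)
    (5,3) via x @ 0.5196
    (5,2) via y @ 0.8000  # hit
  → r_3 = 0.8000
beam 4: φ=0°, α=255°
  direction (-0.2588, -0.9659); cell (6,3); t to first gridline: x 1.7387, y 0.4141 (then +3.8637 / +1.0353)
    (6,2) via y @ 0.4141
    (6,1) via y @ 1.4494
    (5,1) via x @ 1.7387  # hit
  → r_4 = 1.7387
beam 5: φ=45°, α=300°
  direction (0.5000, -0.8660); cell (6,3); t to first gridline: x 1.1000, y 0.4619 (then +2.0000 / +1.1547)
    (6,2) via y @ 0.4619
    (7,2) via x @ 1.1000  # hit
  → r_5 = 1.1000
beam 6: φ=90°, α=345°
  direction (0.9659, -0.2588); cell (6,3); t to first gridline: x 0.5694, y 1.5455 (then +1.0353 / +3.8637)
    (7,3) via x @ 0.5694  # hit
  → r_6 = 0.5694
beam 7: φ=135°, α=30°
  direction (0.8660, 0.5000); cell (6,3); t to first gridline: x 0.6351, y 1.2000 (then +1.1547 / +2.0000)
    (7,3) via x @ 0.6351  # hit
  → r_7 = 0.6351

ranges = [3.0022, 1.5012, 0.8000, 1.7387, 1.1000, 0.5694, 0.6351]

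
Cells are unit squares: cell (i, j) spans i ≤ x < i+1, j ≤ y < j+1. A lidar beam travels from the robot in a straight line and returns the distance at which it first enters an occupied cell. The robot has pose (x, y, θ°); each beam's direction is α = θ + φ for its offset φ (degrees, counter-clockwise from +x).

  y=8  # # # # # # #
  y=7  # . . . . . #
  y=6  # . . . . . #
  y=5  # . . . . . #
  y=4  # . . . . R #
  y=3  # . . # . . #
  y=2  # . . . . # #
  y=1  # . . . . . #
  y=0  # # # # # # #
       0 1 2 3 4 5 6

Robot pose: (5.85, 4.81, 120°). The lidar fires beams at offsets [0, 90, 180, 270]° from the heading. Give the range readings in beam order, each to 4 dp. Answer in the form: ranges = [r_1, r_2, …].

beam 1: φ=0°, α=120°
  cosα=-0.5000 sinα=0.8660 | (5,4) | tMaxX 1.7000 tMaxY 0.2194 | tΔX 2.0000 tΔY 1.1547
    t=0.2194 [y] (5,5)
    t=1.3741 [y] (5,6)
    t=1.7000 [x] (4,6)
    t=2.5288 [y] (4,7)
    t=3.6835 [y] (4,8) — stop
  → r_1 = 3.6835
beam 2: φ=90°, α=210°
  cosα=-0.8660 sinα=-0.5000 | (5,4) | tMaxX 0.9815 tMaxY 1.6200 | tΔX 1.1547 tΔY 2.0000
    t=0.9815 [x] (4,4)
    t=1.6200 [y] (4,3)
    t=2.1362 [x] (3,3) — stop
  → r_2 = 2.1362
beam 3: φ=180°, α=300°
  cosα=0.5000 sinα=-0.8660 | (5,4) | tMaxX 0.3000 tMaxY 0.9353 | tΔX 2.0000 tΔY 1.1547
    t=0.3000 [x] (6,4) — stop
  → r_3 = 0.3000
beam 4: φ=270°, α=30°
  cosα=0.8660 sinα=0.5000 | (5,4) | tMaxX 0.1732 tMaxY 0.3800 | tΔX 1.1547 tΔY 2.0000
    t=0.1732 [x] (6,4) — stop
  → r_4 = 0.1732

ranges = [3.6835, 2.1362, 0.3000, 0.1732]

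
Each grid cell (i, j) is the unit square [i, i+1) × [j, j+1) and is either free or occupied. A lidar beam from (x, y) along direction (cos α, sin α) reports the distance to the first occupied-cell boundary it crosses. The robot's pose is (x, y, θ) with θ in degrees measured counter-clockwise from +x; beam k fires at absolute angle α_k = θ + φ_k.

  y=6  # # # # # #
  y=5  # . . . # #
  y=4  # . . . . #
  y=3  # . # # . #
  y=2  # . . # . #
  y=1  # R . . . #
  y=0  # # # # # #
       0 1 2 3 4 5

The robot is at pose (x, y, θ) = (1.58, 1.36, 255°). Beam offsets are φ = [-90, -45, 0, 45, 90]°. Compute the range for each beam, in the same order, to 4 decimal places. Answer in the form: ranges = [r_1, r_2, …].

beam 1: φ=-90°, α=165°
  d=(-0.9659,0.2588)  start (1,1)  tX=0.6005 tY=2.4728  stride 1/|dx|=1.0353 1/|dy|=3.8637
    cross x-line → (0,1), t=0.6005 (wall)
  → r_1 = 0.6005
beam 2: φ=-45°, α=210°
  d=(-0.8660,-0.5000)  start (1,1)  tX=0.6697 tY=0.7200  stride 1/|dx|=1.1547 1/|dy|=2.0000
    cross x-line → (0,1), t=0.6697 (wall)
  → r_2 = 0.6697
beam 3: φ=0°, α=255°
  d=(-0.2588,-0.9659)  start (1,1)  tX=2.2409 tY=0.3727  stride 1/|dx|=3.8637 1/|dy|=1.0353
    cross y-line → (1,0), t=0.3727 (wall)
  → r_3 = 0.3727
beam 4: φ=45°, α=300°
  d=(0.5000,-0.8660)  start (1,1)  tX=0.8400 tY=0.4157  stride 1/|dx|=2.0000 1/|dy|=1.1547
    cross y-line → (1,0), t=0.4157 (wall)
  → r_4 = 0.4157
beam 5: φ=90°, α=345°
  d=(0.9659,-0.2588)  start (1,1)  tX=0.4348 tY=1.3909  stride 1/|dx|=1.0353 1/|dy|=3.8637
    cross x-line → (2,1), t=0.4348
    cross y-line → (2,0), t=1.3909 (wall)
  → r_5 = 1.3909

ranges = [0.6005, 0.6697, 0.3727, 0.4157, 1.3909]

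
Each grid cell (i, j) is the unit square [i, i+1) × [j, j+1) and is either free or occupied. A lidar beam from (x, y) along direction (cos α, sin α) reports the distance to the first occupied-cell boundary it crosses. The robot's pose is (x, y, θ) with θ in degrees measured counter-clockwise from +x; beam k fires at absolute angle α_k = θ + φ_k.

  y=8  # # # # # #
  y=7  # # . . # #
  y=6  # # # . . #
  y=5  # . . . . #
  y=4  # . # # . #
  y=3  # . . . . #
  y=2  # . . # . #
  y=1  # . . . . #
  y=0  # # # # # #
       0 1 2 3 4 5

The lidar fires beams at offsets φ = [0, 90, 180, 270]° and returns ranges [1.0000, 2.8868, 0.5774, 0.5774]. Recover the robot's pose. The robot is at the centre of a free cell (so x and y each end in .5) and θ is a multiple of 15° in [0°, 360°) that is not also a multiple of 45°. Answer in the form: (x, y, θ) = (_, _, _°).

Candidates: 21 free-cell centres × 16 headings = 336 poses. Raycast each; keep the one whose scan matches to 4 dp.
  (4.5, 6.5, 120°): beam 1 = 0.5774 ≠ 1.0000 ✗
  (4.5, 6.5, 195°): beam 1 = 1.5529 ≠ 1.0000 ✗
  (4.5, 5.5, 120°): beam 1 = 2.8868 ≠ 1.0000 ✗
  (3.5, 5.5, 60°): beam 1 = 1.7321 ≠ 1.0000 ✗
  …
  (1.5, 1.5, 330°): r_1=1.0000, r_2=2.8868, r_3=0.5774, r_4=0.5774 — all match ✓
No second candidate reproduces the full scan.

(x, y, θ) = (1.5, 1.5, 330°)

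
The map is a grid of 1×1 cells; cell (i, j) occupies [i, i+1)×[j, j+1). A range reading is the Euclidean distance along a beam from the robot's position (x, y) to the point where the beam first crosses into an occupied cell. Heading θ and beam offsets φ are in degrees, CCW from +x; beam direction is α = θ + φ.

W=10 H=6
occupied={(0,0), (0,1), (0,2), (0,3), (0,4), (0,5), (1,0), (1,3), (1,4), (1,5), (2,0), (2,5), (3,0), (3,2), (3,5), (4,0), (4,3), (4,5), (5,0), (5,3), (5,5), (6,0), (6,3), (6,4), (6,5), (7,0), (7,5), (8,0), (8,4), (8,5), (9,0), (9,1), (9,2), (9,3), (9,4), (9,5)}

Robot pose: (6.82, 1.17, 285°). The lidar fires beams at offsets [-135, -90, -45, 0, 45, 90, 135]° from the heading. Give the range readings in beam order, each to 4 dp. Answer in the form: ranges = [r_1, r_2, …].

ranges = [3.2563, 0.6568, 0.1963, 0.1760, 0.3400, 2.2569, 3.2678]

beam 1: φ=-135°, α=150°
  cosα=-0.8660 sinα=0.5000 | (6,1) | tMaxX 0.9469 tMaxY 1.6600 | tΔX 1.1547 tΔY 2.0000
    t=0.9469 [x] (5,1)
    t=1.6600 [y] (5,2)
    t=2.1016 [x] (4,2)
    t=3.2563 [x] (3,2) — stop
  → r_1 = 3.2563
beam 2: φ=-90°, α=195°
  cosα=-0.9659 sinα=-0.2588 | (6,1) | tMaxX 0.8489 tMaxY 0.6568 | tΔX 1.0353 tΔY 3.8637
    t=0.6568 [y] (6,0) — stop
  → r_2 = 0.6568
beam 3: φ=-45°, α=240°
  cosα=-0.5000 sinα=-0.8660 | (6,1) | tMaxX 1.6400 tMaxY 0.1963 | tΔX 2.0000 tΔY 1.1547
    t=0.1963 [y] (6,0) — stop
  → r_3 = 0.1963
beam 4: φ=0°, α=285°
  cosα=0.2588 sinα=-0.9659 | (6,1) | tMaxX 0.6955 tMaxY 0.1760 | tΔX 3.8637 tΔY 1.0353
    t=0.1760 [y] (6,0) — stop
  → r_4 = 0.1760
beam 5: φ=45°, α=330°
  cosα=0.8660 sinα=-0.5000 | (6,1) | tMaxX 0.2078 tMaxY 0.3400 | tΔX 1.1547 tΔY 2.0000
    t=0.2078 [x] (7,1)
    t=0.3400 [y] (7,0) — stop
  → r_5 = 0.3400
beam 6: φ=90°, α=15°
  cosα=0.9659 sinα=0.2588 | (6,1) | tMaxX 0.1863 tMaxY 3.2069 | tΔX 1.0353 tΔY 3.8637
    t=0.1863 [x] (7,1)
    t=1.2216 [x] (8,1)
    t=2.2569 [x] (9,1) — stop
  → r_6 = 2.2569
beam 7: φ=135°, α=60°
  cosα=0.5000 sinα=0.8660 | (6,1) | tMaxX 0.3600 tMaxY 0.9584 | tΔX 2.0000 tΔY 1.1547
    t=0.3600 [x] (7,1)
    t=0.9584 [y] (7,2)
    t=2.1131 [y] (7,3)
    t=2.3600 [x] (8,3)
    t=3.2678 [y] (8,4) — stop
  → r_7 = 3.2678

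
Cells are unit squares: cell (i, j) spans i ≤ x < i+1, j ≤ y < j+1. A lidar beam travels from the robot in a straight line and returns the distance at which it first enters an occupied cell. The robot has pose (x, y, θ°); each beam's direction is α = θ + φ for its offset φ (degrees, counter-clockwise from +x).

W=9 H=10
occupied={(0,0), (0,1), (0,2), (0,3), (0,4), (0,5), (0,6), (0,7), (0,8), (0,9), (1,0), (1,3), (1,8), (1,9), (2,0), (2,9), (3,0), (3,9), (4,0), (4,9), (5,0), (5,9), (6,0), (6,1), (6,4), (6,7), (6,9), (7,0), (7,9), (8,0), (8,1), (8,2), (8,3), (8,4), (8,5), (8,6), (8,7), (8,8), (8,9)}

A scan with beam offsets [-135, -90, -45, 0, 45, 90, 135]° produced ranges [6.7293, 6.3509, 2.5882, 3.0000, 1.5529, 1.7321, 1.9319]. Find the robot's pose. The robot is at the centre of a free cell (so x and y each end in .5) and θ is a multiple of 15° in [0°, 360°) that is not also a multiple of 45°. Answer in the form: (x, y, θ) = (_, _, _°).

(x, y, θ) = (4.5, 2.5, 210°)

The pose lattice has 51·16 = 816 candidates. Test each by forward raycasting.
  (4.5, 3.5, 195°): beam 1 = 4.0415 ≠ 6.7293 ✗
  (7.5, 6.5, 330°): beam 2 = 1.7321 ≠ 6.3509 ✗
  (7.5, 2.5, 150°): beam 1 = 0.5176 ≠ 6.7293 ✗
  (6.5, 5.5, 330°): beam 1 = 5.6940 ≠ 6.7293 ✗
  …
  (4.5, 2.5, 210°): r_1=6.7293, r_2=6.3509, r_3=2.5882, r_4=3.0000, r_5=1.5529, r_6=1.7321, r_7=1.9319 — all match ✓
No second candidate reproduces the full scan.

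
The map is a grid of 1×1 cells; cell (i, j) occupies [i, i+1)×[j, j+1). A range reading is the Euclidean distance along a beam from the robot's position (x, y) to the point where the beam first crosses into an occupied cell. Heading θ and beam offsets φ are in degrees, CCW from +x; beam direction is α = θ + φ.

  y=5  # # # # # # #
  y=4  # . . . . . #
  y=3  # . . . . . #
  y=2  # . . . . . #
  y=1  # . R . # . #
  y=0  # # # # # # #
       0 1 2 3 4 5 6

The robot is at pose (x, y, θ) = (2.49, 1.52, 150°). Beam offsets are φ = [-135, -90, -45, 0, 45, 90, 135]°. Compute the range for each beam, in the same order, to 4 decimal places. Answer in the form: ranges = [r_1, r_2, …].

beam 1: φ=-135°, α=15°
  dir = (cos 15°, sin 15°) = (0.9659, 0.2588); from cell (2,1)
  next x-line at t=0.5280, next y-line at t=1.8546; Δt_x=1.0353, Δt_y=3.8637
    x: enter (3,1) at t=0.5280
    x: enter (4,1) at t=1.5633 ← occupied
  → r_1 = 1.5633
beam 2: φ=-90°, α=60°
  dir = (cos 60°, sin 60°) = (0.5000, 0.8660); from cell (2,1)
  next x-line at t=1.0200, next y-line at t=0.5543; Δt_x=2.0000, Δt_y=1.1547
    y: enter (2,2) at t=0.5543
    x: enter (3,2) at t=1.0200
    y: enter (3,3) at t=1.7090
    y: enter (3,4) at t=2.8637
    x: enter (4,4) at t=3.0200
    y: enter (4,5) at t=4.0184 ← occupied
  → r_2 = 4.0184
beam 3: φ=-45°, α=105°
  dir = (cos 105°, sin 105°) = (-0.2588, 0.9659); from cell (2,1)
  next x-line at t=1.8932, next y-line at t=0.4969; Δt_x=3.8637, Δt_y=1.0353
    y: enter (2,2) at t=0.4969
    y: enter (2,3) at t=1.5322
    x: enter (1,3) at t=1.8932
    y: enter (1,4) at t=2.5675
    y: enter (1,5) at t=3.6028 ← occupied
  → r_3 = 3.6028
beam 4: φ=0°, α=150°
  dir = (cos 150°, sin 150°) = (-0.8660, 0.5000); from cell (2,1)
  next x-line at t=0.5658, next y-line at t=0.9600; Δt_x=1.1547, Δt_y=2.0000
    x: enter (1,1) at t=0.5658
    y: enter (1,2) at t=0.9600
    x: enter (0,2) at t=1.7205 ← occupied
  → r_4 = 1.7205
beam 5: φ=45°, α=195°
  dir = (cos 195°, sin 195°) = (-0.9659, -0.2588); from cell (2,1)
  next x-line at t=0.5073, next y-line at t=2.0091; Δt_x=1.0353, Δt_y=3.8637
    x: enter (1,1) at t=0.5073
    x: enter (0,1) at t=1.5426 ← occupied
  → r_5 = 1.5426
beam 6: φ=90°, α=240°
  dir = (cos 240°, sin 240°) = (-0.5000, -0.8660); from cell (2,1)
  next x-line at t=0.9800, next y-line at t=0.6004; Δt_x=2.0000, Δt_y=1.1547
    y: enter (2,0) at t=0.6004 ← occupied
  → r_6 = 0.6004
beam 7: φ=135°, α=285°
  dir = (cos 285°, sin 285°) = (0.2588, -0.9659); from cell (2,1)
  next x-line at t=1.9705, next y-line at t=0.5383; Δt_x=3.8637, Δt_y=1.0353
    y: enter (2,0) at t=0.5383 ← occupied
  → r_7 = 0.5383

ranges = [1.5633, 4.0184, 3.6028, 1.7205, 1.5426, 0.6004, 0.5383]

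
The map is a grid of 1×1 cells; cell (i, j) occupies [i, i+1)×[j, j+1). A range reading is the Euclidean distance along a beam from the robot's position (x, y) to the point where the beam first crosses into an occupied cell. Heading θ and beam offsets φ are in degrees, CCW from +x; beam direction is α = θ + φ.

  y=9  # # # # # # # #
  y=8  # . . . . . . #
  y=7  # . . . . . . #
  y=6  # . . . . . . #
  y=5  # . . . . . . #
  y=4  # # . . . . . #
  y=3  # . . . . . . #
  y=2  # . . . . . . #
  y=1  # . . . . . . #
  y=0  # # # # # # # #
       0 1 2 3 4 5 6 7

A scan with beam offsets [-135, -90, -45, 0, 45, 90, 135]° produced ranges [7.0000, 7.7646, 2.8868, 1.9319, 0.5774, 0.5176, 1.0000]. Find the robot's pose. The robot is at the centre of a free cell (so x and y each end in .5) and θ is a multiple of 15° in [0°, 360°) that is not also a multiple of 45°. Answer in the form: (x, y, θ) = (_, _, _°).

(x, y, θ) = (3.5, 1.5, 195°)

Enumerate (i+0.5, j+0.5, θ) over the 47 free cells and 16 admissible headings. For each, cast all 7 beams and compare to the given ranges.
  (2.5, 2.5, 300°): beam 1 = 1.5529 ≠ 7.0000 ✗
  (1.5, 6.5, 240°): beam 1 = 1.9319 ≠ 7.0000 ✗
  (3.5, 6.5, 60°): beam 1 = 5.6940 ≠ 7.0000 ✗
  (2.5, 8.5, 330°): beam 1 = 1.5529 ≠ 7.0000 ✗
  …
  (3.5, 1.5, 195°): r_1=7.0000, r_2=7.7646, r_3=2.8868, r_4=1.9319, r_5=0.5774, r_6=0.5176, r_7=1.0000 — all match ✓
No second candidate reproduces the full scan.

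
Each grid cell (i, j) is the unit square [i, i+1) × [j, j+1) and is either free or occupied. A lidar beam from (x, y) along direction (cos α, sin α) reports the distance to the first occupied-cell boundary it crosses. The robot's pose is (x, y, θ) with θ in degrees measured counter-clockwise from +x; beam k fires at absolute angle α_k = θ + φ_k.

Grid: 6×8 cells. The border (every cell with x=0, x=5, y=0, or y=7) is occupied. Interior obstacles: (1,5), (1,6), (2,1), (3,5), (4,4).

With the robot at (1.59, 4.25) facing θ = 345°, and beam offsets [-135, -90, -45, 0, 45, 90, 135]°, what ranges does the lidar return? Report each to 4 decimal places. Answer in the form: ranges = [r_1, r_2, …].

ranges = [0.6813, 2.2796, 2.5981, 3.5303, 1.6281, 0.7765, 0.8660]

beam 1: φ=-135°, α=210°
  direction (-0.8660, -0.5000); cell (1,4); t to first gridline: x 0.6813, y 0.5000 (then +1.1547 / +2.0000)
    (1,3) via y @ 0.5000
    (0,3) via x @ 0.6813  # hit
  → r_1 = 0.6813
beam 2: φ=-90°, α=255°
  direction (-0.2588, -0.9659); cell (1,4); t to first gridline: x 2.2796, y 0.2588 (then +3.8637 / +1.0353)
    (1,3) via y @ 0.2588
    (1,2) via y @ 1.2941
    (0,2) via x @ 2.2796  # hit
  → r_2 = 2.2796
beam 3: φ=-45°, α=300°
  direction (0.5000, -0.8660); cell (1,4); t to first gridline: x 0.8200, y 0.2887 (then +2.0000 / +1.1547)
    (1,3) via y @ 0.2887
    (2,3) via x @ 0.8200
    (2,2) via y @ 1.4434
    (2,1) via y @ 2.5981  # hit
  → r_3 = 2.5981
beam 4: φ=0°, α=345°
  direction (0.9659, -0.2588); cell (1,4); t to first gridline: x 0.4245, y 0.9659 (then +1.0353 / +3.8637)
    (2,4) via x @ 0.4245
    (2,3) via y @ 0.9659
    (3,3) via x @ 1.4597
    (4,3) via x @ 2.4950
    (5,3) via x @ 3.5303  # hit
  → r_4 = 3.5303
beam 5: φ=45°, α=30°
  direction (0.8660, 0.5000); cell (1,4); t to first gridline: x 0.4734, y 1.5000 (then +1.1547 / +2.0000)
    (2,4) via x @ 0.4734
    (2,5) via y @ 1.5000
    (3,5) via x @ 1.6281  # hit
  → r_5 = 1.6281
beam 6: φ=90°, α=75°
  direction (0.2588, 0.9659); cell (1,4); t to first gridline: x 1.5841, y 0.7765 (then +3.8637 / +1.0353)
    (1,5) via y @ 0.7765  # hit
  → r_6 = 0.7765
beam 7: φ=135°, α=120°
  direction (-0.5000, 0.8660); cell (1,4); t to first gridline: x 1.1800, y 0.8660 (then +2.0000 / +1.1547)
    (1,5) via y @ 0.8660  # hit
  → r_7 = 0.8660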